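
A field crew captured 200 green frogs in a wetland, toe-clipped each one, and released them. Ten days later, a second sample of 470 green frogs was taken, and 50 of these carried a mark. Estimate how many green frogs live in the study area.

If marked individuals mix randomly, R/C ≈ M/N, giving N ≈ M·C/R.
N = (200 × 470) / 50 = 94000 / 50 = 1880

N = 1880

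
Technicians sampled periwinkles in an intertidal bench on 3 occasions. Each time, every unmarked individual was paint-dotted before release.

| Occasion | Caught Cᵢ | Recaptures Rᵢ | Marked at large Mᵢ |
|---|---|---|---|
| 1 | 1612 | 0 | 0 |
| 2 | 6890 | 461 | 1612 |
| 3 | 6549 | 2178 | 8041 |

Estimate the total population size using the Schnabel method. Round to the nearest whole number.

Σ MᵢCᵢ = 0·1612 + 1612·6890 + 8041·6549 = 0 + 11106680 + 52660509 = 63767189
Σ Rᵢ = 0 + 461 + 2178 = 2639
N̂ = 63767189 / 2639 ≈ 24163.4 → 24163

N ≈ 24,163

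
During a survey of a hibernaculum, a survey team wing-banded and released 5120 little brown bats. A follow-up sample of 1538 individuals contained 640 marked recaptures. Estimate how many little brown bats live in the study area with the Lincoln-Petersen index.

Lincoln-Petersen assumes M/N = R/C, so N = M·C / R.
N = (5120 × 1538) / 640 = 7874560 / 640 = 12304

N = 12,304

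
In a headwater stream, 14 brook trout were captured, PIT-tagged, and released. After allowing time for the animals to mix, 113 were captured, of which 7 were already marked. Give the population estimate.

If marked individuals mix randomly, R/C ≈ M/N, giving N ≈ M·C/R.
N = (14 × 113) / 7 = 1582 / 7 = 226

N = 226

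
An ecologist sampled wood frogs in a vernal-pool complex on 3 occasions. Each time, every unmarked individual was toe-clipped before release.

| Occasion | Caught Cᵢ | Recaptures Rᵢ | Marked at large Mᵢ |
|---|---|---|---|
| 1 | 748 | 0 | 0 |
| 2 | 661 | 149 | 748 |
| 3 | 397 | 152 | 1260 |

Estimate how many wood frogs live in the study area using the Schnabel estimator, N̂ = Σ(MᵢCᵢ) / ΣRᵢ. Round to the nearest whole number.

N ≈ 3304

Σ MᵢCᵢ = 0·748 + 748·661 + 1260·397 = 0 + 494428 + 500220 = 994648
Σ Rᵢ = 0 + 149 + 152 = 301
N̂ = 994648 / 301 ≈ 3304.48 → 3304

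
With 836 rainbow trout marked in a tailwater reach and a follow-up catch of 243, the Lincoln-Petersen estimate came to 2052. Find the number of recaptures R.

R = 99

From N = M·C/R: R = M·C / N = 836·243 / 2052 = 203148 / 2052 = 99.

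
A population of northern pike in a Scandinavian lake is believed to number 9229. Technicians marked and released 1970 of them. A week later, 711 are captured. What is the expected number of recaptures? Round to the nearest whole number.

Expected recaptures E[R] = M·C / N.
E[R] = 1970 × 711 / 9229 = 1400670 / 9229 ≈ 151.8 → 152

expected recaptures ≈ 152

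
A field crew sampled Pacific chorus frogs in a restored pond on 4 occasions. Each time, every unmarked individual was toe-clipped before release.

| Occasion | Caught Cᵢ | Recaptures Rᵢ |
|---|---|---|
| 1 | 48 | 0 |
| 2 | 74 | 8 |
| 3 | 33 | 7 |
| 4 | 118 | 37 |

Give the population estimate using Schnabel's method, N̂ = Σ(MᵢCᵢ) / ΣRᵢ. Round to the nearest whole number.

Marked at large before each occasion: Mᵢ = Σⱼ<ᵢ (Cⱼ − Rⱼ) → M1=0, M2=48, M3=114, M4=140
Σ MᵢCᵢ = 0·48 + 48·74 + 114·33 + 140·118 = 0 + 3552 + 3762 + 16520 = 23834
Σ Rᵢ = 0 + 8 + 7 + 37 = 52
N̂ = 23834 / 52 ≈ 458.3 → 458

N ≈ 458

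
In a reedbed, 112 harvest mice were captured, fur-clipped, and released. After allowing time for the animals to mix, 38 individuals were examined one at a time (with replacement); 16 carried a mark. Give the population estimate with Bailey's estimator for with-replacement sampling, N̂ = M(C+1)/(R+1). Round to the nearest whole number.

N ≈ 257

N̂ = 112·(38+1)/(16+1) = 112·39/17 = 4368/17 ≈ 256.9 → 257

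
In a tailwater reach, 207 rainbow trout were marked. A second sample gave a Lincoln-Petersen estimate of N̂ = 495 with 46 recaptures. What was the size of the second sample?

From N = M·C/R: C = N·R / M = 495·46 / 207 = 22770 / 207 = 110.

C = 110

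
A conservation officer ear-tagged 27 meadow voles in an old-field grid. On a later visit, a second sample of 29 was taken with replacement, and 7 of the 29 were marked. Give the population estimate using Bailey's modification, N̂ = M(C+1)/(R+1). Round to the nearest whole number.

N̂ = 27·(29+1)/(7+1) = 27·30/8 = 810/8 ≈ 101.2 → 101

N ≈ 101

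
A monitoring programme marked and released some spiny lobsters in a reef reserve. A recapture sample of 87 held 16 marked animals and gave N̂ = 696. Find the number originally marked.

From N = M·C/R: M = N·R / C = 696·16 / 87 = 11136 / 87 = 128.

M = 128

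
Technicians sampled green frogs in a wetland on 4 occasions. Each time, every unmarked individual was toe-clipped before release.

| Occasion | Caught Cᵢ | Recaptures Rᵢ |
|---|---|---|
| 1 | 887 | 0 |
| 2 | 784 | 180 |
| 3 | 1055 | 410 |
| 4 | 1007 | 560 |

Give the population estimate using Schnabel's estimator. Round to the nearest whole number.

N ≈ 3843

Marked at large before each occasion: Mᵢ = Σⱼ<ᵢ (Cⱼ − Rⱼ) → M1=0, M2=887, M3=1491, M4=2136
Σ MᵢCᵢ = 0·887 + 887·784 + 1491·1055 + 2136·1007 = 0 + 695408 + 1573005 + 2150952 = 4419365
Σ Rᵢ = 0 + 180 + 410 + 560 = 1150
N̂ = 4419365 / 1150 ≈ 3842.9 → 3843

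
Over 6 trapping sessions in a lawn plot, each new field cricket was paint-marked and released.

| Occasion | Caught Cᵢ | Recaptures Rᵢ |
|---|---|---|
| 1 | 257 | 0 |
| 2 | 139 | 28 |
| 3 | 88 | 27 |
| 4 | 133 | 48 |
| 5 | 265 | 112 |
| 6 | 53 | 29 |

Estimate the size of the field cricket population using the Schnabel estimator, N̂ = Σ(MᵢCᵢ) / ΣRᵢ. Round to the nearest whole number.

Marked at large before each occasion: Mᵢ = Σⱼ<ᵢ (Cⱼ − Rⱼ) → M1=0, M2=257, M3=368, M4=429, M5=514, M6=667
Σ MᵢCᵢ = 0·257 + 257·139 + 368·88 + 429·133 + 514·265 + 667·53 = 0 + 35723 + 32384 + 57057 + 136210 + 35351 = 296725
Σ Rᵢ = 0 + 28 + 27 + 48 + 112 + 29 = 244
N̂ = 296725 / 244 ≈ 1216.1 → 1216

N ≈ 1216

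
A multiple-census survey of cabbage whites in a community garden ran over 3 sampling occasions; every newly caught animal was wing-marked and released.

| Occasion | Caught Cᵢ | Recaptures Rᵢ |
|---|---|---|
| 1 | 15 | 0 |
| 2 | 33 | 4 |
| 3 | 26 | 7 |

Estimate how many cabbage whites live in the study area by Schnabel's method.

Marked at large before each occasion: Mᵢ = Σⱼ<ᵢ (Cⱼ − Rⱼ) → M1=0, M2=15, M3=44
Σ MᵢCᵢ = 0·15 + 15·33 + 44·26 = 0 + 495 + 1144 = 1639
Σ Rᵢ = 0 + 4 + 7 = 11
N̂ = 1639 / 11 = 149

N = 149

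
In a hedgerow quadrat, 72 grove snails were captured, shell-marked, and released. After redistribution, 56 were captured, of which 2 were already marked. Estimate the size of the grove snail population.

If marked individuals mix randomly, R/C ≈ M/N, giving N ≈ M·C/R.
N = (72 × 56) / 2 = 4032 / 2 = 2016

N = 2016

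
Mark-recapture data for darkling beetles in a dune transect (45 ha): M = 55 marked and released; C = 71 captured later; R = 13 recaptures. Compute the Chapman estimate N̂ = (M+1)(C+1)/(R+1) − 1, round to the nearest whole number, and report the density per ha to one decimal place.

density ≈ 6.4 darkling beetles per ha

N̂ = 56·72/14 − 1 = 4032/14 − 1 = 287
Density = N̂ / area = 287 / 45 ≈ 6.38 → 6.4 per ha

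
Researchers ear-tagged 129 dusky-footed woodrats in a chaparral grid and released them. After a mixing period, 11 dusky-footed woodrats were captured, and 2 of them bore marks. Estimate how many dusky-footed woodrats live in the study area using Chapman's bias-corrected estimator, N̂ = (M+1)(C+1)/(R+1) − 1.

N̂ = (129+1)(11+1)/(2+1) − 1 = 130·12/3 − 1
= 1560/3 − 1 = 520 − 1 = 519

N = 519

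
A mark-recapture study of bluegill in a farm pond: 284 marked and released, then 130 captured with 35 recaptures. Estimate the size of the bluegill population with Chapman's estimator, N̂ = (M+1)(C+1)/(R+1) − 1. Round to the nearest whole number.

N̂ = (284+1)(130+1)/(35+1) − 1 = 285·131/36 − 1
= 37335/36 − 1 ≈ 1037.1 − 1 ≈ 1036.1 → 1036

N ≈ 1036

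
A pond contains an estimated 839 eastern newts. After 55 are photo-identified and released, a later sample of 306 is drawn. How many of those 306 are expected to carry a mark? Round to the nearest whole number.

expected recaptures ≈ 20

Expected recaptures E[R] = M·C / N.
E[R] = 55 × 306 / 839 = 16830 / 839 ≈ 20.1 → 20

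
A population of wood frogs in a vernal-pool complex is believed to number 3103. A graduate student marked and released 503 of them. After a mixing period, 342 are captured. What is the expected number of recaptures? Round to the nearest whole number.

expected recaptures ≈ 55

Expected recaptures E[R] = M·C / N.
E[R] = 503 × 342 / 3103 = 172026 / 3103 ≈ 55.4 → 55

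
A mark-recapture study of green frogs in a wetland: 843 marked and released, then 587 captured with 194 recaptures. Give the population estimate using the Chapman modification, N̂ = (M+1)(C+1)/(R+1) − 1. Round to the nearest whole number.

N̂ = (843+1)(587+1)/(194+1) − 1 = 844·588/195 − 1
= 496272/195 − 1 ≈ 2545.0 − 1 ≈ 2544.0 → 2544

N ≈ 2544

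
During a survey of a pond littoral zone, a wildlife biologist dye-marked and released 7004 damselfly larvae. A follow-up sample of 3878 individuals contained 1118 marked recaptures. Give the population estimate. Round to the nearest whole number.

N ≈ 24,295

Lincoln-Petersen assumes M/N = R/C, so N = M·C / R.
N = (7004 × 3878) / 1118 = 27161512 / 1118 ≈ 24294.7 → 24295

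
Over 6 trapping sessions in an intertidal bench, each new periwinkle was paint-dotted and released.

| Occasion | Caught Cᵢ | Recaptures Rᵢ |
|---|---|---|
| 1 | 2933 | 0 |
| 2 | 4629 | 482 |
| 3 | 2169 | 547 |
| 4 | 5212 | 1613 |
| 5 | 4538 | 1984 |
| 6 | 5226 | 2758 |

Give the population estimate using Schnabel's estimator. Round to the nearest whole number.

Marked at large before each occasion: Mᵢ = Σⱼ<ᵢ (Cⱼ − Rⱼ) → M1=0, M2=2933, M3=7080, M4=8702, M5=12301, M6=14855
Σ MᵢCᵢ = 0·2933 + 2933·4629 + 7080·2169 + 8702·5212 + 12301·4538 + 14855·5226 = 0 + 13576857 + 15356520 + 45354824 + 55821938 + 77632230 = 207742369
Σ Rᵢ = 0 + 482 + 547 + 1613 + 1984 + 2758 = 7384
N̂ = 207742369 / 7384 ≈ 28134.1 → 28134

N ≈ 28,134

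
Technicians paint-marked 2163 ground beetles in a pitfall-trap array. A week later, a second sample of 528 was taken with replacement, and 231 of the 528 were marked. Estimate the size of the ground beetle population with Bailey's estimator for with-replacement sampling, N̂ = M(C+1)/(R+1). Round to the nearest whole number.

N ≈ 4932

N̂ = 2163·(528+1)/(231+1) = 2163·529/232 = 1144227/232 ≈ 4932.0 → 4932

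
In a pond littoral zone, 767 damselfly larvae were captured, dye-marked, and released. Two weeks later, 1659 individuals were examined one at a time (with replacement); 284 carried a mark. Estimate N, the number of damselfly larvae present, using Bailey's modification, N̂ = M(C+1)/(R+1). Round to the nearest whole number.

N̂ = 767·(1659+1)/(284+1) = 767·1660/285 = 1273220/285 ≈ 4467.4 → 4467

N ≈ 4467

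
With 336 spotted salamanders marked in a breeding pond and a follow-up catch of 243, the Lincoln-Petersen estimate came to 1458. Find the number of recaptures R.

R = 56

From N = M·C/R: R = M·C / N = 336·243 / 1458 = 81648 / 1458 = 56.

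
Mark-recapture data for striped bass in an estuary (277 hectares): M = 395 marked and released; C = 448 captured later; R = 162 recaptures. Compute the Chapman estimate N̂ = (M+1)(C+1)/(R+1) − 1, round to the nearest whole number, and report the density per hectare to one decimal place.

density ≈ 3.9 striped bass per hectare

N̂ = 396·449/163 − 1 = 177804/163 − 1 ≈ 1089.8 → 1090
Density = N̂ / area = 1090 / 277 ≈ 3.94 → 3.9 per hectare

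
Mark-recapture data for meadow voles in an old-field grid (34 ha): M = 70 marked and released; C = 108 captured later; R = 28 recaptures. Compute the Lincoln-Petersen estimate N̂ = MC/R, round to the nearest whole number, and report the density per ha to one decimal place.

density ≈ 7.9 meadow voles per ha

N̂ = 70·108/28 = 7560/28 = 270
Density = N̂ / area = 270 / 34 ≈ 7.94 → 7.9 per ha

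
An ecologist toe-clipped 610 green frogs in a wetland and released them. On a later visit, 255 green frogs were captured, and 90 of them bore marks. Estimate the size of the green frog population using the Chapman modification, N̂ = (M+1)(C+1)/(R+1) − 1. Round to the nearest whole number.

N ≈ 1718

N̂ = (610+1)(255+1)/(90+1) − 1 = 611·256/91 − 1
= 156416/91 − 1 ≈ 1718.9 − 1 ≈ 1717.9 → 1718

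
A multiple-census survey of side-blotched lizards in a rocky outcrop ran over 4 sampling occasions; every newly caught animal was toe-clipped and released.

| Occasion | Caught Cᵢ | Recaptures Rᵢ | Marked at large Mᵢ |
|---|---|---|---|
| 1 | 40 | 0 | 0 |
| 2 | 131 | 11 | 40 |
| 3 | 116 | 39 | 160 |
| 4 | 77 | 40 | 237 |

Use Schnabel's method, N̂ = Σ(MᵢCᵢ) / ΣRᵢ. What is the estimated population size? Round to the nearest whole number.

Σ MᵢCᵢ = 0·40 + 40·131 + 160·116 + 237·77 = 0 + 5240 + 18560 + 18249 = 42049
Σ Rᵢ = 0 + 11 + 39 + 40 = 90
N̂ = 42049 / 90 ≈ 467.2 → 467

N ≈ 467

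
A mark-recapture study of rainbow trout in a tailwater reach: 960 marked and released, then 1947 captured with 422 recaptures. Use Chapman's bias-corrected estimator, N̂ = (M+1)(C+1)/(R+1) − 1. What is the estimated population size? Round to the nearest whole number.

N̂ = (960+1)(1947+1)/(422+1) − 1 = 961·1948/423 − 1
= 1872028/423 − 1 ≈ 4425.6 − 1 ≈ 4424.6 → 4425

N ≈ 4425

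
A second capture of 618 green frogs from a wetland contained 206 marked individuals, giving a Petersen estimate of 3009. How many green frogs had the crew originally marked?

From N = M·C/R: M = N·R / C = 3009·206 / 618 = 619854 / 618 = 1003.

M = 1003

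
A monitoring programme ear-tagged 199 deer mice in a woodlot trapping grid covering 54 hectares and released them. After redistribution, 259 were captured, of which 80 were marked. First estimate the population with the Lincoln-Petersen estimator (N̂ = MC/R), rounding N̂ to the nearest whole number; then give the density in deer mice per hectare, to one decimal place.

density ≈ 11.9 deer mice per hectare

N̂ = 199·259/80 = 51541/80 ≈ 644.3 → 644
Density = N̂ / area = 644 / 54 ≈ 11.93 → 11.9 per hectare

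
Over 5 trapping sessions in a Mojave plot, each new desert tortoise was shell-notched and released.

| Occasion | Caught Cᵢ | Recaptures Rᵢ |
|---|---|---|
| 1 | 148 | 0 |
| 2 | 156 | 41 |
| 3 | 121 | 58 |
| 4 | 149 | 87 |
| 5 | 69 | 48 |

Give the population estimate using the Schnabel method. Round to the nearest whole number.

N ≈ 557

Marked at large before each occasion: Mᵢ = Σⱼ<ᵢ (Cⱼ − Rⱼ) → M1=0, M2=148, M3=263, M4=326, M5=388
Σ MᵢCᵢ = 0·148 + 148·156 + 263·121 + 326·149 + 388·69 = 0 + 23088 + 31823 + 48574 + 26772 = 130257
Σ Rᵢ = 0 + 41 + 58 + 87 + 48 = 234
N̂ = 130257 / 234 ≈ 556.7 → 557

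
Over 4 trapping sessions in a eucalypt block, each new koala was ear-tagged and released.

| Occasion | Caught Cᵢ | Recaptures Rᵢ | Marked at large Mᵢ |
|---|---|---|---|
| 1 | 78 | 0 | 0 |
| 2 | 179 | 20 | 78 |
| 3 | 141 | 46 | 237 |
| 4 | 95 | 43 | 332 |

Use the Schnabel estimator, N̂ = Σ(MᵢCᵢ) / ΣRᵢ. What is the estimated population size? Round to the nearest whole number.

N ≈ 724

Σ MᵢCᵢ = 0·78 + 78·179 + 237·141 + 332·95 = 0 + 13962 + 33417 + 31540 = 78919
Σ Rᵢ = 0 + 20 + 46 + 43 = 109
N̂ = 78919 / 109 ≈ 724.0 → 724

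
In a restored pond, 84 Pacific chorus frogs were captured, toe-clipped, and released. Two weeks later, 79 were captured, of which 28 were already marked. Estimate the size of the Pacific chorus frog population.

N = (84 × 79) / 28 = 6636 / 28 = 237

N = 237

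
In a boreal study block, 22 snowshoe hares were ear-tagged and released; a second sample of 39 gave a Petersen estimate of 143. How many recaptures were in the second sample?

From N = M·C/R: R = M·C / N = 22·39 / 143 = 858 / 143 = 6.

R = 6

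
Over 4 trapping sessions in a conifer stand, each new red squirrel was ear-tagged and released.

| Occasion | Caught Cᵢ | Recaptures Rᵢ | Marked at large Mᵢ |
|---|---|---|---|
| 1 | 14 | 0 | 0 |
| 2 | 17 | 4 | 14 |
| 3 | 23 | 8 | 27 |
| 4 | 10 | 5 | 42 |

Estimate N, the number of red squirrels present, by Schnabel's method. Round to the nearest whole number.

Σ MᵢCᵢ = 0·14 + 14·17 + 27·23 + 42·10 = 0 + 238 + 621 + 420 = 1279
Σ Rᵢ = 0 + 4 + 8 + 5 = 17
N̂ = 1279 / 17 ≈ 75.2 → 75

N ≈ 75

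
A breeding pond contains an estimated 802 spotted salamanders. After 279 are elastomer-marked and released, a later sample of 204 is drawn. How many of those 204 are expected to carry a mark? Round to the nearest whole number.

expected recaptures ≈ 71

The marked fraction of the population is 279/802, so in a sample of 204 expect C·(M/N) marked.
E[R] = 279 × 204 / 802 = 56916 / 802 ≈ 71.0 → 71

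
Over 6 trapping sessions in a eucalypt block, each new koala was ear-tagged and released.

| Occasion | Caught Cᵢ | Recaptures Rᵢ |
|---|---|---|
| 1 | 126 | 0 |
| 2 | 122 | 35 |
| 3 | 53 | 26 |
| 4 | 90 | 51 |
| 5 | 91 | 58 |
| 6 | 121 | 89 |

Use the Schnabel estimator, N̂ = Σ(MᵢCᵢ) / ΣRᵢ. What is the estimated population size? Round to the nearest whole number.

N ≈ 430

Marked at large before each occasion: Mᵢ = Σⱼ<ᵢ (Cⱼ − Rⱼ) → M1=0, M2=126, M3=213, M4=240, M5=279, M6=312
Σ MᵢCᵢ = 0·126 + 126·122 + 213·53 + 240·90 + 279·91 + 312·121 = 0 + 15372 + 11289 + 21600 + 25389 + 37752 = 111402
Σ Rᵢ = 0 + 35 + 26 + 51 + 58 + 89 = 259
N̂ = 111402 / 259 ≈ 430.1 → 430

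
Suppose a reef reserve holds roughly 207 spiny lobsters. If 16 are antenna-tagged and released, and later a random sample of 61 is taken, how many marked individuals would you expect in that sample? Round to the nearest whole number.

expected recaptures ≈ 5

Expected recaptures E[R] = M·C / N.
E[R] = 16 × 61 / 207 = 976 / 207 ≈ 4.7 → 5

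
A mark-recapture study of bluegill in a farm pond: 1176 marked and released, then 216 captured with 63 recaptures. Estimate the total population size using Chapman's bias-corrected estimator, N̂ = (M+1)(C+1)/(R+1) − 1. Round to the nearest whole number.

N̂ = (1176+1)(216+1)/(63+1) − 1 = 1177·217/64 − 1
= 255409/64 − 1 ≈ 3990.8 − 1 ≈ 3989.8 → 3990

N ≈ 3990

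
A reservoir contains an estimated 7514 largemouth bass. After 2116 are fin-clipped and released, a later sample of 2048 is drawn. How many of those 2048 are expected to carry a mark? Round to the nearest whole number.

expected recaptures ≈ 577

The marked fraction of the population is 2116/7514, so in a sample of 2048 expect C·(M/N) marked.
E[R] = 2116 × 2048 / 7514 = 4333568 / 7514 ≈ 576.7 → 577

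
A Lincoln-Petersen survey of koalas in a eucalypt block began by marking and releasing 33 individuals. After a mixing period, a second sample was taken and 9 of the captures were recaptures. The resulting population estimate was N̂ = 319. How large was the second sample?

From N = M·C/R: C = N·R / M = 319·9 / 33 = 2871 / 33 = 87.

C = 87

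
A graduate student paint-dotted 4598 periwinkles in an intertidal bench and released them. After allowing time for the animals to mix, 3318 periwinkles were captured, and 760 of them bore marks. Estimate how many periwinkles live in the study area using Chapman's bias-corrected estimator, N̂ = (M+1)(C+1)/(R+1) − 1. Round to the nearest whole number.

N̂ = (4598+1)(3318+1)/(760+1) − 1 = 4599·3319/761 − 1
= 15264081/761 − 1 ≈ 20057.9 − 1 ≈ 20056.9 → 20057

N ≈ 20,057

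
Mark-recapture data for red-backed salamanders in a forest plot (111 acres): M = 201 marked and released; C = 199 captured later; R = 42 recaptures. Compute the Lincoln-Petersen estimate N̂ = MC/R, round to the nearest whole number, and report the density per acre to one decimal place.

density ≈ 8.6 red-backed salamanders per acre

N̂ = 201·199/42 = 39999/42 ≈ 952.4 → 952
Density = N̂ / area = 952 / 111 ≈ 8.58 → 8.6 per acre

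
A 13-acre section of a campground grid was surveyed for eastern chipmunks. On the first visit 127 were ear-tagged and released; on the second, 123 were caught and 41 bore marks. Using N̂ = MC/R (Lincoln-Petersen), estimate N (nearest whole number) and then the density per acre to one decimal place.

density ≈ 29.3 eastern chipmunks per acre

N̂ = 127·123/41 = 15621/41 = 381
Density = N̂ / area = 381 / 13 ≈ 29.31 → 29.3 per acre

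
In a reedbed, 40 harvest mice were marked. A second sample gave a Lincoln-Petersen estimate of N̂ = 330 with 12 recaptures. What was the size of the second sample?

From N = M·C/R: C = N·R / M = 330·12 / 40 = 3960 / 40 = 99.

C = 99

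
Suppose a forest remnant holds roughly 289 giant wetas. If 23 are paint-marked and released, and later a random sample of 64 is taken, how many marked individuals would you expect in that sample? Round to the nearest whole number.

expected recaptures ≈ 5

The marked fraction of the population is 23/289, so in a sample of 64 expect C·(M/N) marked.
E[R] = 23 × 64 / 289 = 1472 / 289 ≈ 5.1 → 5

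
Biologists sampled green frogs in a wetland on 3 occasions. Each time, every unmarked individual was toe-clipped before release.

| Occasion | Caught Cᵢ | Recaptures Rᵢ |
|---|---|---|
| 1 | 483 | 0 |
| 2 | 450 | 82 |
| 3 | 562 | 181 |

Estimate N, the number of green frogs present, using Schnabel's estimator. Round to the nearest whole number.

N ≈ 2645

Marked at large before each occasion: Mᵢ = Σⱼ<ᵢ (Cⱼ − Rⱼ) → M1=0, M2=483, M3=851
Σ MᵢCᵢ = 0·483 + 483·450 + 851·562 = 0 + 217350 + 478262 = 695612
Σ Rᵢ = 0 + 82 + 181 = 263
N̂ = 695612 / 263 ≈ 2644.9 → 2645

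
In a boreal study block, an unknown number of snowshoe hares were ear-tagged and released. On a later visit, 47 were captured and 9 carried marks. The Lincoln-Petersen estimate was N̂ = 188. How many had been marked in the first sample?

M = 36

From N = M·C/R: M = N·R / C = 188·9 / 47 = 1692 / 47 = 36.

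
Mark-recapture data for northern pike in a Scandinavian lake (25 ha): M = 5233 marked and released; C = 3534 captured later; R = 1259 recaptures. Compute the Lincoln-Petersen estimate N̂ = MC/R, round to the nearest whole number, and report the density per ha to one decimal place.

density ≈ 587.6 northern pike per ha

N̂ = 5233·3534/1259 = 18493422/1259 ≈ 14689.0 → 14689
Density = N̂ / area = 14689 / 25 ≈ 587.56 → 587.6 per ha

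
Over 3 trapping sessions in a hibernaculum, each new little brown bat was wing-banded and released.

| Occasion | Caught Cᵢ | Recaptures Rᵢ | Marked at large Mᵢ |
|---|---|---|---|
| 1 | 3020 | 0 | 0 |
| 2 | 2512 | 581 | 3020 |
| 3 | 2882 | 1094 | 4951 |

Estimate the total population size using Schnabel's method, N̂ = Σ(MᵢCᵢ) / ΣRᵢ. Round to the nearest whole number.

Σ MᵢCᵢ = 0·3020 + 3020·2512 + 4951·2882 = 0 + 7586240 + 14268782 = 21855022
Σ Rᵢ = 0 + 581 + 1094 = 1675
N̂ = 21855022 / 1675 ≈ 13047.8 → 13048

N ≈ 13,048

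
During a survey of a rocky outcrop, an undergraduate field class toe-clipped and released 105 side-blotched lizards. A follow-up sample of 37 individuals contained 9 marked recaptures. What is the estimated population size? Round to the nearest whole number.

N ≈ 432

If marked individuals mix randomly, R/C ≈ M/N, giving N ≈ M·C/R.
N = (105 × 37) / 9 = 3885 / 9 ≈ 431.7 → 432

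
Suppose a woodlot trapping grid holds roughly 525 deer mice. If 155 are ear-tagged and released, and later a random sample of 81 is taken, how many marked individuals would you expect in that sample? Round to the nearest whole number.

expected recaptures ≈ 24

Expected recaptures E[R] = M·C / N.
E[R] = 155 × 81 / 525 = 12555 / 525 ≈ 23.9 → 24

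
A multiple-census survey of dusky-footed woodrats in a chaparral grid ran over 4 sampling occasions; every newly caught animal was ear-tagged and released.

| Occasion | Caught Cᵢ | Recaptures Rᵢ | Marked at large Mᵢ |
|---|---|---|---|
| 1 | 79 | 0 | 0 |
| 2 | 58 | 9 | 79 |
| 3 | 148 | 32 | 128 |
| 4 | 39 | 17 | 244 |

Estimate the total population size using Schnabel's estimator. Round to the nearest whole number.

Σ MᵢCᵢ = 0·79 + 79·58 + 128·148 + 244·39 = 0 + 4582 + 18944 + 9516 = 33042
Σ Rᵢ = 0 + 9 + 32 + 17 = 58
N̂ = 33042 / 58 ≈ 569.7 → 570

N ≈ 570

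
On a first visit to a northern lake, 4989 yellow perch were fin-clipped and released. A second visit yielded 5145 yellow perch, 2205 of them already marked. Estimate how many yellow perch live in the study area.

N = (4989 × 5145) / 2205 = 25668405 / 2205 = 11641

N = 11,641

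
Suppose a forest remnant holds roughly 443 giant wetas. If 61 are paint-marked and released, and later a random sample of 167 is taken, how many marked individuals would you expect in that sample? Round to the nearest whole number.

The marked fraction of the population is 61/443, so in a sample of 167 expect C·(M/N) marked.
E[R] = 61 × 167 / 443 = 10187 / 443 ≈ 23.0 → 23

expected recaptures ≈ 23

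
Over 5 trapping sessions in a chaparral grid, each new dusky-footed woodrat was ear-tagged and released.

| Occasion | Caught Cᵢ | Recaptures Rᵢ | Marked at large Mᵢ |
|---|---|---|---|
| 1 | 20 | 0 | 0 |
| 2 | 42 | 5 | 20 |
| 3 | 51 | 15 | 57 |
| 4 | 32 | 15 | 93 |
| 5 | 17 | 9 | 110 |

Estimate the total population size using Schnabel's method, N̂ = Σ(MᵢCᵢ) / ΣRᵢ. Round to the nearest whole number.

Σ MᵢCᵢ = 0·20 + 20·42 + 57·51 + 93·32 + 110·17 = 0 + 840 + 2907 + 2976 + 1870 = 8593
Σ Rᵢ = 0 + 5 + 15 + 15 + 9 = 44
N̂ = 8593 / 44 ≈ 195.3 → 195

N ≈ 195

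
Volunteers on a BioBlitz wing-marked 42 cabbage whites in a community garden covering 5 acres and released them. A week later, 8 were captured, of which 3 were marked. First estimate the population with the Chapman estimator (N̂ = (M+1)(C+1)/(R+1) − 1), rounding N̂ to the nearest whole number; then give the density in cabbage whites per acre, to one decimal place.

density ≈ 19.2 cabbage whites per acre

N̂ = 43·9/4 − 1 = 387/4 − 1 ≈ 95.8 → 96
Density = N̂ / area = 96 / 5 ≈ 19.20 → 19.2 per acre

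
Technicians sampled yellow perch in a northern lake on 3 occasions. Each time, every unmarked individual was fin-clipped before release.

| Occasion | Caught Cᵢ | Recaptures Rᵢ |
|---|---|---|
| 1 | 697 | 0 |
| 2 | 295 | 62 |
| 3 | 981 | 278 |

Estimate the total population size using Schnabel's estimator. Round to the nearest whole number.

N ≈ 3288

Marked at large before each occasion: Mᵢ = Σⱼ<ᵢ (Cⱼ − Rⱼ) → M1=0, M2=697, M3=930
Σ MᵢCᵢ = 0·697 + 697·295 + 930·981 = 0 + 205615 + 912330 = 1117945
Σ Rᵢ = 0 + 62 + 278 = 340
N̂ = 1117945 / 340 ≈ 3288.1 → 3288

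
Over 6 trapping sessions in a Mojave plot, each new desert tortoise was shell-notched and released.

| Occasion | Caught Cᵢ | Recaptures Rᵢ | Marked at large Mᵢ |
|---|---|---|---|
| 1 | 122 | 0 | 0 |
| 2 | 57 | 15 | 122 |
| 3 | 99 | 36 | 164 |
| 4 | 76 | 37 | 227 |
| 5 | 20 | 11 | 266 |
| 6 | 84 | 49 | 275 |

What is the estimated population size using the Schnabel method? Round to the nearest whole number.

N ≈ 465

Σ MᵢCᵢ = 0·122 + 122·57 + 164·99 + 227·76 + 266·20 + 275·84 = 0 + 6954 + 16236 + 17252 + 5320 + 23100 = 68862
Σ Rᵢ = 0 + 15 + 36 + 37 + 11 + 49 = 148
N̂ = 68862 / 148 ≈ 465.3 → 465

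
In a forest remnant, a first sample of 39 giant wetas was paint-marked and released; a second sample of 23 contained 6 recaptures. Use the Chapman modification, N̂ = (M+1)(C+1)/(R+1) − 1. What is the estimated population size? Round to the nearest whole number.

N ≈ 136

N̂ = (39+1)(23+1)/(6+1) − 1 = 40·24/7 − 1
= 960/7 − 1 ≈ 137.1 − 1 ≈ 136.1 → 136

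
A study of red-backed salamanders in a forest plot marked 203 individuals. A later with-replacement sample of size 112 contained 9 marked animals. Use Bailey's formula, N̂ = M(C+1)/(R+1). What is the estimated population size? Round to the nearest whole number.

N̂ = 203·(112+1)/(9+1) = 203·113/10 = 22939/10 ≈ 2293.9 → 2294

N ≈ 2294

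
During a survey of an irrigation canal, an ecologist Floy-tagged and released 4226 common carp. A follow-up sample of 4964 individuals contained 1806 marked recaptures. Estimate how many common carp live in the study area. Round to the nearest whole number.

N = (4226 × 4964) / 1806 = 20977864 / 1806 ≈ 11615.7 → 11616

N ≈ 11,616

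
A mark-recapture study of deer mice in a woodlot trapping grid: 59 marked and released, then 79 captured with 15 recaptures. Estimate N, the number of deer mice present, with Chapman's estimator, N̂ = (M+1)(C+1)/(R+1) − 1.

N = 299

N̂ = (59+1)(79+1)/(15+1) − 1 = 60·80/16 − 1
= 4800/16 − 1 = 300 − 1 = 299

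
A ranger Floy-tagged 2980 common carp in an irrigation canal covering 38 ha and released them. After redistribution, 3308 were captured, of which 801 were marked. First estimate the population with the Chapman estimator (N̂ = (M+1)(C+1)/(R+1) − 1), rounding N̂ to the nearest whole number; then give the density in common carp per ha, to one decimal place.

N̂ = 2981·3309/802 − 1 = 9864129/802 − 1 ≈ 12298.4 → 12298
Density = N̂ / area = 12298 / 38 ≈ 323.63 → 323.6 per ha

density ≈ 323.6 common carp per ha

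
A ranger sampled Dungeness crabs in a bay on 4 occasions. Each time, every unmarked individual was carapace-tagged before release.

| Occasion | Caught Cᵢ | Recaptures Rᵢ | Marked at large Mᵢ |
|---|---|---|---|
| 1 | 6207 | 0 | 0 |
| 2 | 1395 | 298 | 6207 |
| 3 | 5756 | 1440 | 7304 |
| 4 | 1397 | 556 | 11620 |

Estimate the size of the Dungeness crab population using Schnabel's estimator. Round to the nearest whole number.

N ≈ 29,178

Σ MᵢCᵢ = 0·6207 + 6207·1395 + 7304·5756 + 11620·1397 = 0 + 8658765 + 42041824 + 16233140 = 66933729
Σ Rᵢ = 0 + 298 + 1440 + 556 = 2294
N̂ = 66933729 / 2294 ≈ 29177.7 → 29178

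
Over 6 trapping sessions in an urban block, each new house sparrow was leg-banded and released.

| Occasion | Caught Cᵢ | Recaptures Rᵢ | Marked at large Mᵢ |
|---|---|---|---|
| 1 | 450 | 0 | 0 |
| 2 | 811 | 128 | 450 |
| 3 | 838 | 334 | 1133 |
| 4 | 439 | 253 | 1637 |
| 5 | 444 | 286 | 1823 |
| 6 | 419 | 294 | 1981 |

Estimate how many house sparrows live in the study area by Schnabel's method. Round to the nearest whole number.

N ≈ 2836

Σ MᵢCᵢ = 0·450 + 450·811 + 1133·838 + 1637·439 + 1823·444 + 1981·419 = 0 + 364950 + 949454 + 718643 + 809412 + 830039 = 3672498
Σ Rᵢ = 0 + 128 + 334 + 253 + 286 + 294 = 1295
N̂ = 3672498 / 1295 ≈ 2835.9 → 2836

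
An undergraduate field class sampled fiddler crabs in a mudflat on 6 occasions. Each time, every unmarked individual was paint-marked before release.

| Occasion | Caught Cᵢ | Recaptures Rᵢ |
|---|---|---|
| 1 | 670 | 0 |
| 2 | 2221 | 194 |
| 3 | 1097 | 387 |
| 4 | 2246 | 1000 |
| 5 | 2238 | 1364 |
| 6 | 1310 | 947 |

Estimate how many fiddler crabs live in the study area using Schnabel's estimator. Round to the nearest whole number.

Marked at large before each occasion: Mᵢ = Σⱼ<ᵢ (Cⱼ − Rⱼ) → M1=0, M2=670, M3=2697, M4=3407, M5=4653, M6=5527
Σ MᵢCᵢ = 0·670 + 670·2221 + 2697·1097 + 3407·2246 + 4653·2238 + 5527·1310 = 0 + 1488070 + 2958609 + 7652122 + 10413414 + 7240370 = 29752585
Σ Rᵢ = 0 + 194 + 387 + 1000 + 1364 + 947 = 3892
N̂ = 29752585 / 3892 ≈ 7644.5 → 7645

N ≈ 7645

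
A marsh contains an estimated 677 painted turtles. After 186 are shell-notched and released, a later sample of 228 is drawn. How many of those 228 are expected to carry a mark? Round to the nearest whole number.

expected recaptures ≈ 63

Expected recaptures E[R] = M·C / N.
E[R] = 186 × 228 / 677 = 42408 / 677 ≈ 62.6 → 63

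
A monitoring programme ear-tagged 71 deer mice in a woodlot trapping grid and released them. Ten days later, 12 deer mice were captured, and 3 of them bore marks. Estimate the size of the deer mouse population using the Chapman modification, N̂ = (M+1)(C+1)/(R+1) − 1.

N̂ = (71+1)(12+1)/(3+1) − 1 = 72·13/4 − 1
= 936/4 − 1 = 234 − 1 = 233

N = 233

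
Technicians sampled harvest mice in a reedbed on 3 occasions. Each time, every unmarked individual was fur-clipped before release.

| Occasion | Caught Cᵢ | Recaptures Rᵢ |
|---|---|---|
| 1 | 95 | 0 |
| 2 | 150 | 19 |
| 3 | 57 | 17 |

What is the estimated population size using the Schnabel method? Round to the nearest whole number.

Marked at large before each occasion: Mᵢ = Σⱼ<ᵢ (Cⱼ − Rⱼ) → M1=0, M2=95, M3=226
Σ MᵢCᵢ = 0·95 + 95·150 + 226·57 = 0 + 14250 + 12882 = 27132
Σ Rᵢ = 0 + 19 + 17 = 36
N̂ = 27132 / 36 ≈ 753.7 → 754

N ≈ 754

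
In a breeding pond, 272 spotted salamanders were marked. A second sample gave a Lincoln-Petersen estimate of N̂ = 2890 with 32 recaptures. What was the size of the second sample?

C = 340

From N = M·C/R: C = N·R / M = 2890·32 / 272 = 92480 / 272 = 340.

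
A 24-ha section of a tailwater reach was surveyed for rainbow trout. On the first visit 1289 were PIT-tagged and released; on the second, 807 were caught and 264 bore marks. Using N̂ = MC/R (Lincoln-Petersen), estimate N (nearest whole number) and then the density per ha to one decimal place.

N̂ = 1289·807/264 = 1040223/264 ≈ 3940.2 → 3940
Density = N̂ / area = 3940 / 24 ≈ 164.17 → 164.2 per ha

density ≈ 164.2 rainbow trout per ha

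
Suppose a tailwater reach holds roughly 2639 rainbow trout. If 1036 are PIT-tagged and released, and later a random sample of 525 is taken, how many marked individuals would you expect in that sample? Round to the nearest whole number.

The marked fraction of the population is 1036/2639, so in a sample of 525 expect C·(M/N) marked.
E[R] = 1036 × 525 / 2639 = 543900 / 2639 ≈ 206.1 → 206

expected recaptures ≈ 206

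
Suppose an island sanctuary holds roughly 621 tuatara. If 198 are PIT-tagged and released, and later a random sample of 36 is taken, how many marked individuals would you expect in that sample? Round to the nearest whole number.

The marked fraction of the population is 198/621, so in a sample of 36 expect C·(M/N) marked.
E[R] = 198 × 36 / 621 = 7128 / 621 ≈ 11.48 → 11

expected recaptures ≈ 11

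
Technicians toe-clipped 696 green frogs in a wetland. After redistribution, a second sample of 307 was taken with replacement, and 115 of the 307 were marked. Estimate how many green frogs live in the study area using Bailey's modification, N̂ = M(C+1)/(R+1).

N̂ = 696·(307+1)/(115+1) = 696·308/116 = 214368/116 = 1848

N = 1848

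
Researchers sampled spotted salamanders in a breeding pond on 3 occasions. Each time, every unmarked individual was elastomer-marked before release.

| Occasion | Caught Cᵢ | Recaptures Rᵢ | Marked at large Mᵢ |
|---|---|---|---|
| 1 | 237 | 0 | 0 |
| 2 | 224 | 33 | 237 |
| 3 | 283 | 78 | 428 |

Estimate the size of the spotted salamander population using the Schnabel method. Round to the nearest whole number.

N ≈ 1569

Σ MᵢCᵢ = 0·237 + 237·224 + 428·283 = 0 + 53088 + 121124 = 174212
Σ Rᵢ = 0 + 33 + 78 = 111
N̂ = 174212 / 111 ≈ 1569.48 → 1569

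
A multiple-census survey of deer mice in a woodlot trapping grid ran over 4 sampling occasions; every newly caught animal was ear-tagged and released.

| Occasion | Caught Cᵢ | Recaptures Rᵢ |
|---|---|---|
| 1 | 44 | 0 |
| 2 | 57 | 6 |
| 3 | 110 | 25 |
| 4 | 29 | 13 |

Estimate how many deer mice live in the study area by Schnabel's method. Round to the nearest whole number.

N ≈ 413

Marked at large before each occasion: Mᵢ = Σⱼ<ᵢ (Cⱼ − Rⱼ) → M1=0, M2=44, M3=95, M4=180
Σ MᵢCᵢ = 0·44 + 44·57 + 95·110 + 180·29 = 0 + 2508 + 10450 + 5220 = 18178
Σ Rᵢ = 0 + 6 + 25 + 13 = 44
N̂ = 18178 / 44 ≈ 413.1 → 413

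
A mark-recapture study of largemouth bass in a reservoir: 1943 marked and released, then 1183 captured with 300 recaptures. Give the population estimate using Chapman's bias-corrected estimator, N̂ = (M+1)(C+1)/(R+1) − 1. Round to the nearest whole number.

N ≈ 7646

N̂ = (1943+1)(1183+1)/(300+1) − 1 = 1944·1184/301 − 1
= 2301696/301 − 1 ≈ 7646.8 − 1 ≈ 7645.8 → 7646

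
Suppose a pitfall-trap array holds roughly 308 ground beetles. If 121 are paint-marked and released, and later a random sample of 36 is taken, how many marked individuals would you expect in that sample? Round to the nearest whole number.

expected recaptures ≈ 14

The marked fraction of the population is 121/308, so in a sample of 36 expect C·(M/N) marked.
E[R] = 121 × 36 / 308 = 4356 / 308 ≈ 14.1 → 14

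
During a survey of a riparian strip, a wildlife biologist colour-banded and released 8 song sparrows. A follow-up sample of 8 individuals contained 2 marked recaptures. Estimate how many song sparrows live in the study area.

If marked individuals mix randomly, R/C ≈ M/N, giving N ≈ M·C/R.
N = (8 × 8) / 2 = 64 / 2 = 32

N = 32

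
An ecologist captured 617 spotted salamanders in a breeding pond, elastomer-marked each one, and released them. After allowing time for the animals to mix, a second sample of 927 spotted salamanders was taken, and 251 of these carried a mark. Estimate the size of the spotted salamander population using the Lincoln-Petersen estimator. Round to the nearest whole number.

N = (617 × 927) / 251 = 571959 / 251 ≈ 2278.7 → 2279

N ≈ 2279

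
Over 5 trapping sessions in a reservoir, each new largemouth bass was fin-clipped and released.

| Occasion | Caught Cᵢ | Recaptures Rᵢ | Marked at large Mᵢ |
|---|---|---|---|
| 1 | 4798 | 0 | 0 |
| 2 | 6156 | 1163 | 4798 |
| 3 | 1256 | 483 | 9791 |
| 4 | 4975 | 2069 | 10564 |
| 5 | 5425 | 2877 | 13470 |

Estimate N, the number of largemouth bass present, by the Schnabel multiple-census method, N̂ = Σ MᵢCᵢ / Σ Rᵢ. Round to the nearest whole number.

N ≈ 25,404

Σ MᵢCᵢ = 0·4798 + 4798·6156 + 9791·1256 + 10564·4975 + 13470·5425 = 0 + 29536488 + 12297496 + 52555900 + 73074750 = 167464634
Σ Rᵢ = 0 + 1163 + 483 + 2069 + 2877 = 6592
N̂ = 167464634 / 6592 ≈ 25404.2 → 25404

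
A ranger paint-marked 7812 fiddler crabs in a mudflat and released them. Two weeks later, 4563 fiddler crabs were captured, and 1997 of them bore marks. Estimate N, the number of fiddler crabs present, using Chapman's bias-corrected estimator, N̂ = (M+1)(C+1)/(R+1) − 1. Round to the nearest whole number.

N̂ = (7812+1)(4563+1)/(1997+1) − 1 = 7813·4564/1998 − 1
= 35658532/1998 − 1 ≈ 17847.1 − 1 ≈ 17846.1 → 17846

N ≈ 17,846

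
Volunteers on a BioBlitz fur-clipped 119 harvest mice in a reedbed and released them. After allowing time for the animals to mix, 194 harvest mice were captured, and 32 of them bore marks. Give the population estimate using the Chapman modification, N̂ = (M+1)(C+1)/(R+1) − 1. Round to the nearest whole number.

N ≈ 708

N̂ = (119+1)(194+1)/(32+1) − 1 = 120·195/33 − 1
= 23400/33 − 1 ≈ 709.1 − 1 ≈ 708.1 → 708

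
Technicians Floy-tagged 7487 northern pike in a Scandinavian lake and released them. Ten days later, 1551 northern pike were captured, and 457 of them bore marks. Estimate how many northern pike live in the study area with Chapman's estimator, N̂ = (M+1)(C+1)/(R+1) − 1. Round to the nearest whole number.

N̂ = (7487+1)(1551+1)/(457+1) − 1 = 7488·1552/458 − 1
= 11621376/458 − 1 ≈ 25374.2 − 1 ≈ 25373.2 → 25373

N ≈ 25,373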